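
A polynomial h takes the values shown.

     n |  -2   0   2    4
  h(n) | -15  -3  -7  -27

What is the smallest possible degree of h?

Forward differences of the values at n = -2, 0, 2, 4:
  h  : -15  -3  -7  -27
  Δ  : 12  -4  -20
  Δ^2: -16  -16
  Δ^3: 0
The second differences are constant (-16) and nonzero, while all higher differences vanish, so the minimal degree is 2.

2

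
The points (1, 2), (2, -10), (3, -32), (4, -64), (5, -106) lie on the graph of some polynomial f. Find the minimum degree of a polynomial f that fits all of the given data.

Forward differences of the values at s = 1, 2, 3, 4, 5:
  f  : 2  -10  -32  -64  -106
  Δ  : -12  -22  -32  -42
  Δ^2: -10  -10  -10
  Δ^3: 0  0
  Δ^4: 0
The second differences are constant (-10) and nonzero, while all higher differences vanish, so the minimal degree is 2.

2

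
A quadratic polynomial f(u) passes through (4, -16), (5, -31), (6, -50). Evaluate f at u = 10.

Using the Lagrange interpolation formula with nodes 4, 5, 6:
  L_0(u) = (u - 5)(u - 6) / 2
  L_1(u) = (u - 4)(u - 6) / -1
  L_2(u) = (u - 4)(u - 5) / 2
Then f(u) = -16·L_0(u) - 31·L_1(u) - 50·L_2(u).
Expanding and collecting terms gives f(u) = -2u^2 + 3u + 4.
Evaluating at u = 10: f(10) = -166.

-166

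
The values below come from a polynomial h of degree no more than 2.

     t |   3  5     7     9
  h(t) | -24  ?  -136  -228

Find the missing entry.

On equispaced nodes a degree-2 polynomial has vanishing third forward difference, so
  - h(3) + 3·h(5) - 3·h(7) + h(9) = 0.
Substituting the known values and solving for h(5):
  3·h(5) = -204
  h(5) = -68.

-68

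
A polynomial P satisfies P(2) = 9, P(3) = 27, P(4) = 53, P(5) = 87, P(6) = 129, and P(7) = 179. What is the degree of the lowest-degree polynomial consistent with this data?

2

Forward differences of the values at t = 2, 3, 4, 5, 6, 7:
  P  : 9  27  53  87  129  179
  Δ  : 18  26  34  42  50
  Δ^2: 8  8  8  8
  Δ^3: 0  0  0
  Δ^4: 0  0
  Δ^5: 0
The second differences are constant (8) and nonzero, while all higher differences vanish, so the minimal degree is 2.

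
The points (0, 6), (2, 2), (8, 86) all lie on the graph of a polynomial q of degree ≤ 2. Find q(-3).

42

Using the Lagrange interpolation formula with nodes 0, 2, 8:
  L_0(x) = (x - 2)(x - 8) / 16
  L_1(x) = x(x - 8) / -12
  L_2(x) = x(x - 2) / 48
Then q(x) = 6·L_0(x) + 2·L_1(x) + 86·L_2(x).
Expanding and collecting terms gives q(x) = 2x^2 - 6x + 6.
Evaluating at x = -3: q(-3) = 42.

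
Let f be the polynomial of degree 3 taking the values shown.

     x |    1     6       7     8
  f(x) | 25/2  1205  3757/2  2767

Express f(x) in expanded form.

Write f(x) = ax^3 + bx^2 + cx + d. Substituting each data point gives a linear system:
  a + b + c + d = 25/2
  216a + 36b + 6c + d = 1205
  343a + 49b + 7c + d = 3757/2
  512a + 64b + 8c + d = 2767
Solving the system yields a = 5, b = 5/2, c = 6, d = -1.
So f(x) = 5x^3 + (5/2)x^2 + 6x - 1.
Check: f(7) = 3757/2. ✓

f(x) = 5x^3 + (5/2)x^2 + 6x - 1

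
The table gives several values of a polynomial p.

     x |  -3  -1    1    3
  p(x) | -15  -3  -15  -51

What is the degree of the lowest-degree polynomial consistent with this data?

Forward differences of the values at x = -3, -1, 1, 3:
  p  : -15  -3  -15  -51
  Δ  : 12  -12  -36
  Δ^2: -24  -24
  Δ^3: 0
The second differences are constant (-24) and nonzero, while all higher differences vanish, so the minimal degree is 2.

2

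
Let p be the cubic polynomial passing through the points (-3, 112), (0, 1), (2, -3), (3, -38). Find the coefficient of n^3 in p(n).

Write p(n) = an^3 + bn^2 + cn + d. Substituting each data point gives a linear system:
  -27a + 9b - 3c + d = 112
  d = 1
  8a + 4b + 2c + d = -3
  27a + 9b + 3c + d = -38
Solving the system yields a = -3, b = 4, c = 2, d = 1.
So p(n) = -3n³ + 4n² + 2n + 1.
The leading coefficient is -3.

-3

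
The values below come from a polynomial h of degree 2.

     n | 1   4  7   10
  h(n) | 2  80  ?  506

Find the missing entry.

248

On equispaced nodes a degree-2 polynomial has vanishing third forward difference, so
  - h(1) + 3·h(4) - 3·h(7) + h(10) = 0.
Substituting the known values and solving for h(7):
  -3·h(7) = -744
  h(7) = 248.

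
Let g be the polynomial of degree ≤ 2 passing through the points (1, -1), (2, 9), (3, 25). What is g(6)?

109

Write g(t) = at^2 + bt + c. Substituting each data point gives a linear system:
  a + b + c = -1
  4a + 2b + c = 9
  9a + 3b + c = 25
Solving the system yields a = 3, b = 1, c = -5.
So g(t) = 3t² + t - 5.
Then g(6) = 109.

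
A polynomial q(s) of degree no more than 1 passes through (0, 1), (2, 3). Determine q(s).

Using the Lagrange interpolation formula with nodes 0, 2:
  L_0(s) = (s - 2) / -2
  L_1(s) = s / 2
Then q(s) = 1·L_0(s) + 3·L_1(s).
Expanding and collecting terms gives q(s) = s + 1.
Check: q(0) = 1. ✓

q(s) = s + 1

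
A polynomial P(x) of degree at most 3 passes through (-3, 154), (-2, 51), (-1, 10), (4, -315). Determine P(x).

Using the Lagrange interpolation formula with nodes -3, -2, -1, 4:
  L_0(x) = (x + 2)(x + 1)(x - 4) / -14
  L_1(x) = (x + 3)(x + 1)(x - 4) / 6
  L_2(x) = (x + 3)(x + 2)(x - 4) / -10
  L_3(x) = (x + 3)(x + 2)(x + 1) / 210
Then P(x) = 154·L_0(x) + 51·L_1(x) + 10·L_2(x) - 315·L_3(x).
Expanding and collecting terms gives P(x) = -5x^3 + x^2 - 3x + 1.
Check: P(4) = -315. ✓

P(x) = -5x^3 + x^2 - 3x + 1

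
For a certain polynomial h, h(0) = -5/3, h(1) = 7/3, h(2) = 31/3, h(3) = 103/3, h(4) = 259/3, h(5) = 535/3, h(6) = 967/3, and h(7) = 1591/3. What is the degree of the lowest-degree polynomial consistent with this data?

Forward differences of the values at u = 0, 1, 2, 3, 4, 5, 6, 7:
  h  : -5/3  7/3  31/3  103/3  259/3  535/3  967/3  1591/3
  Δ  : 4  8  24  52  92  144  208
  Δ^2: 4  16  28  40  52  64
  Δ^3: 12  12  12  12  12
  Δ^4: 0  0  0  0
  Δ^5: 0  0  0
  Δ^6: 0  0
  Δ^7: 0
The third differences are constant (12) and nonzero, while all higher differences vanish, so the minimal degree is 3.

3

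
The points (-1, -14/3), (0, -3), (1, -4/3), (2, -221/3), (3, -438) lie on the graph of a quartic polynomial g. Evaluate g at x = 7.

Write g(x) = ax^4 + bx^3 + cx^2 + dx + e. Substituting each data point gives a linear system:
  a - b + c - d + e = -14/3
  e = -3
  a + b + c + d + e = -4/3
  16a + 8b + 4c + 2d + e = -221/3
  81a + 27b + 9c + 3d + e = -438
Solving the system yields a = -6, b = -1/3, c = 6, d = 2, e = -3.
So g(x) = -6x⁴ - (1/3)x³ + 6x² + 2x - 3.
Then g(7) = -42646/3.

-42646/3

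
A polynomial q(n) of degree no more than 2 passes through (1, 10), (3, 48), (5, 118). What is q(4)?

Using the Lagrange interpolation formula with nodes 1, 3, 5:
  L_0(n) = (n - 3)(n - 5) / 8
  L_1(n) = (n - 1)(n - 5) / -4
  L_2(n) = (n - 1)(n - 3) / 8
Then q(n) = 10·L_0(n) + 48·L_1(n) + 118·L_2(n).
Expanding and collecting terms gives q(n) = 4n^2 + 3n + 3.
Evaluating at n = 4: q(4) = 79.

79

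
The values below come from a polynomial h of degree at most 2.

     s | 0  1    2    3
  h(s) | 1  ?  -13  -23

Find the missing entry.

-5

On equispaced nodes a degree-2 polynomial has vanishing third forward difference, so
  - h(0) + 3·h(1) - 3·h(2) + h(3) = 0.
Substituting the known values and solving for h(1):
  3·h(1) = -15
  h(1) = -5.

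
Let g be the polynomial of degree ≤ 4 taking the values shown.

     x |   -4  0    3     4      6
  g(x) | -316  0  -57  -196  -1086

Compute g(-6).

Using the Lagrange interpolation formula with nodes -4, 0, 3, 4, 6:
  L_0(x) = x(x - 3)(x - 4)(x - 6) / 2240
  L_1(x) = (x + 4)(x - 3)(x - 4)(x - 6) / -288
  L_2(x) = (x + 4)x(x - 4)(x - 6) / 63
  L_3(x) = (x + 4)x(x - 3)(x - 6) / -64
  L_4(x) = (x + 4)x(x - 3)(x - 4) / 360
Then g(x) = -316·L_0(x) + 0·L_1(x) - 57·L_2(x) - 196·L_3(x) - 1086·L_4(x).
Expanding and collecting terms gives g(x) = -x^4 + x^3 - x.
Evaluating at x = -6: g(-6) = -1506.

-1506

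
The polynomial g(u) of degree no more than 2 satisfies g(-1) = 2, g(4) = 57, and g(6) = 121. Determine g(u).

g(u) = 3u^2 + 2u + 1

Write g(u) = au^2 + bu + c. Substituting each data point gives a linear system:
  a - b + c = 2
  16a + 4b + c = 57
  36a + 6b + c = 121
Solving the system yields a = 3, b = 2, c = 1.
So g(u) = 3u² + 2u + 1.
Check: g(-1) = 2. ✓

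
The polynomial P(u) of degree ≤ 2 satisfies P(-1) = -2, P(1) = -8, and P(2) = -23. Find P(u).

P(u) = -4u^2 - 3u - 1

Using the Lagrange interpolation formula with nodes -1, 1, 2:
  L_0(u) = (u - 1)(u - 2) / 6
  L_1(u) = (u + 1)(u - 2) / -2
  L_2(u) = (u + 1)(u - 1) / 3
Then P(u) = -2·L_0(u) - 8·L_1(u) - 23·L_2(u).
Expanding and collecting terms gives P(u) = -4u² - 3u - 1.
Check: P(-1) = -2. ✓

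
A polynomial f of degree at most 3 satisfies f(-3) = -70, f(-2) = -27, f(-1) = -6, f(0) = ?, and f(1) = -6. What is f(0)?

The 4 known points determine the degree-3 polynomial uniquely.
Write f(n) = an^3 + bn^2 + cn + d. Substituting each data point gives a linear system:
  -27a + 9b - 3c + d = -70
  -8a + 4b - 2c + d = -27
  -a + b - c + d = -6
  a + b + c + d = -6
Solving the system yields a = 1, b = -5, c = -1, d = -1.
So f(n) = n³ - 5n² - n - 1.
Then f(0) = -1.

-1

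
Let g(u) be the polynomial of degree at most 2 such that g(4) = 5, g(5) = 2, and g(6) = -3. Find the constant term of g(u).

-3

Write g(u) = au^2 + bu + c. Substituting each data point gives a linear system:
  16a + 4b + c = 5
  25a + 5b + c = 2
  36a + 6b + c = -3
Solving the system yields a = -1, b = 6, c = -3.
So g(u) = -u^2 + 6u - 3.
The constant term is -3.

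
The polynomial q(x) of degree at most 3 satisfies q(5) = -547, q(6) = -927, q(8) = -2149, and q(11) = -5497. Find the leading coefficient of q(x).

-4

Write q(x) = ax^3 + bx^2 + cx + d. Substituting each data point gives a linear system:
  125a + 25b + 5c + d = -547
  216a + 36b + 6c + d = -927
  512a + 64b + 8c + d = -2149
  1331a + 121b + 11c + d = -5497
Solving the system yields a = -4, b = -1, c = -5, d = 3.
So q(x) = -4x^3 - x^2 - 5x + 3.
The leading coefficient is -4.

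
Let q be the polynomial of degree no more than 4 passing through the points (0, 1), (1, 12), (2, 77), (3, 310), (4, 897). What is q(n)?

q(n) = 3n^4 + n^3 + 3n^2 + 4n + 1

Write q(n) = an^4 + bn^3 + cn^2 + dn + e. Substituting each data point gives a linear system:
  e = 1
  a + b + c + d + e = 12
  16a + 8b + 4c + 2d + e = 77
  81a + 27b + 9c + 3d + e = 310
  256a + 64b + 16c + 4d + e = 897
Solving the system yields a = 3, b = 1, c = 3, d = 4, e = 1.
So q(n) = 3n^4 + n^3 + 3n^2 + 4n + 1.
Check: q(4) = 897. ✓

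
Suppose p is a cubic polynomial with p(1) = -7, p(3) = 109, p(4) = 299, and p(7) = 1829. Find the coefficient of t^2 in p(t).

-4

Write p(t) = at^3 + bt^2 + ct + d. Substituting each data point gives a linear system:
  a + b + c + d = -7
  27a + 9b + 3c + d = 109
  64a + 16b + 4c + d = 299
  343a + 49b + 7c + d = 1829
Solving the system yields a = 6, b = -4, c = -4, d = -5.
So p(t) = 6t^3 - 4t^2 - 4t - 5.
The coefficient of t^2 is -4.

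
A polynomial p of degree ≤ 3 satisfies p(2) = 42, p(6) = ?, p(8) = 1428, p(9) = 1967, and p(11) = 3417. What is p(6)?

The 4 known points determine the degree-3 polynomial uniquely.
Write p(t) = at^3 + bt^2 + ct + d. Substituting each data point gives a linear system:
  8a + 4b + 2c + d = 42
  512a + 64b + 8c + d = 1428
  729a + 81b + 9c + d = 1967
  1331a + 121b + 11c + d = 3417
Solving the system yields a = 2, b = 6, c = 3, d = -4.
So p(t) = 2t³ + 6t² + 3t - 4.
Then p(6) = 662.

662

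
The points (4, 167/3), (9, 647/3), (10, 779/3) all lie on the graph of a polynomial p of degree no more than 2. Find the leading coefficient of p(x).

2

Write p(x) = ax^2 + bx + c. Substituting each data point gives a linear system:
  16a + 4b + c = 167/3
  81a + 9b + c = 647/3
  100a + 10b + c = 779/3
Solving the system yields a = 2, b = 6, c = -1/3.
So p(x) = 2x^2 + 6x - 1/3.
The leading coefficient is 2.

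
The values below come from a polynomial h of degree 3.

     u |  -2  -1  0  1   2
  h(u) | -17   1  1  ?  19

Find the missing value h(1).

The 4 known points determine the degree-3 polynomial uniquely.
Write h(u) = au^3 + bu^2 + cu + d. Substituting each data point gives a linear system:
  -8a + 4b - 2c + d = -17
  -a + b - c + d = 1
  d = 1
  8a + 4b + 2c + d = 19
Solving the system yields a = 3, b = 0, c = -3, d = 1.
So h(u) = 3u^3 - 3u + 1.
Then h(1) = 1.

1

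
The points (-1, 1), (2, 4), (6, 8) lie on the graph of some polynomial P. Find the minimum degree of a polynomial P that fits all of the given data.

Divided differences on the nodes -1, 2, 6:
  order 0: 1  4  8
  order 1: 1  1
  order 2: 0
The order-1 divided differences are all 1 (nonzero) and every higher order vanishes, so the data lies on a polynomial of degree exactly 1.

1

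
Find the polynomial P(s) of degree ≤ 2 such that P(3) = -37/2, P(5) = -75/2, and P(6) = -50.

Using the Lagrange interpolation formula with nodes 3, 5, 6:
  L_0(s) = (s - 5)(s - 6) / 6
  L_1(s) = (s - 3)(s - 6) / -2
  L_2(s) = (s - 3)(s - 5) / 3
Then P(s) = -37/2·L_0(s) - 75/2·L_1(s) - 50·L_2(s).
Expanding and collecting terms gives P(s) = -s^2 - (3/2)s - 5.
Check: P(6) = -50. ✓

P(s) = -s^2 - (3/2)s - 5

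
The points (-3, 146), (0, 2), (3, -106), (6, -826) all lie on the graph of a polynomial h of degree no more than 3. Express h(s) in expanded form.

Write h(s) = as^3 + bs^2 + cs + d. Substituting each data point gives a linear system:
  -27a + 9b - 3c + d = 146
  d = 2
  27a + 9b + 3c + d = -106
  216a + 36b + 6c + d = -826
Solving the system yields a = -4, b = 2, c = -6, d = 2.
So h(s) = -4s³ + 2s² - 6s + 2.
Check: h(3) = -106. ✓

h(s) = -4s^3 + 2s^2 - 6s + 2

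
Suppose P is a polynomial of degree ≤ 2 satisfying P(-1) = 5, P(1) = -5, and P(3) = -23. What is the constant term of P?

1

Write P(x) = ax^2 + bx + c. Substituting each data point gives a linear system:
  a - b + c = 5
  a + b + c = -5
  9a + 3b + c = -23
Solving the system yields a = -1, b = -5, c = 1.
So P(x) = -x^2 - 5x + 1.
The constant term is 1.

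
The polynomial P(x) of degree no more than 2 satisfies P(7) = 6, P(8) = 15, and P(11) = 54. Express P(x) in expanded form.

Write P(x) = ax^2 + bx + c. Substituting each data point gives a linear system:
  49a + 7b + c = 6
  64a + 8b + c = 15
  121a + 11b + c = 54
Solving the system yields a = 1, b = -6, c = -1.
So P(x) = x² - 6x - 1.
Check: P(7) = 6. ✓

P(x) = x^2 - 6x - 1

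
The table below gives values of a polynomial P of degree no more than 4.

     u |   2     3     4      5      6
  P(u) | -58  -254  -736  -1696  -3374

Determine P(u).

Using the Lagrange interpolation formula with nodes 2, 3, 4, 5, 6:
  L_0(u) = (u - 3)(u - 4)(u - 5)(u - 6) / 24
  L_1(u) = (u - 2)(u - 4)(u - 5)(u - 6) / -6
  L_2(u) = (u - 2)(u - 3)(u - 5)(u - 6) / 4
  L_3(u) = (u - 2)(u - 3)(u - 4)(u - 6) / -6
  L_4(u) = (u - 2)(u - 3)(u - 4)(u - 5) / 24
Then P(u) = -58·L_0(u) - 254·L_1(u) - 736·L_2(u) - 1696·L_3(u) - 3374·L_4(u).
Expanding and collecting terms gives P(u) = -2u⁴ - 4u³ + 3u² - 5u + 4.
Check: P(2) = -58. ✓

P(u) = -2u^4 - 4u^3 + 3u^2 - 5u + 4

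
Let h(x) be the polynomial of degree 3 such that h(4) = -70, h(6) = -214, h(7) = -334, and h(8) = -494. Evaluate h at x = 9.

-700

Using the Lagrange interpolation formula with nodes 4, 6, 7, 8:
  L_0(x) = (x - 6)(x - 7)(x - 8) / -24
  L_1(x) = (x - 4)(x - 7)(x - 8) / 4
  L_2(x) = (x - 4)(x - 6)(x - 8) / -3
  L_3(x) = (x - 4)(x - 6)(x - 7) / 8
Then h(x) = -70·L_0(x) - 214·L_1(x) - 334·L_2(x) - 494·L_3(x).
Expanding and collecting terms gives h(x) = -x^3 + x^2 - 6x + 2.
Evaluating at x = 9: h(9) = -700.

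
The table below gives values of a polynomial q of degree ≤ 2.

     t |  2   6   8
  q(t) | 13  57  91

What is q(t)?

Using the Lagrange interpolation formula with nodes 2, 6, 8:
  L_0(t) = (t - 6)(t - 8) / 24
  L_1(t) = (t - 2)(t - 8) / -8
  L_2(t) = (t - 2)(t - 6) / 12
Then q(t) = 13·L_0(t) + 57·L_1(t) + 91·L_2(t).
Expanding and collecting terms gives q(t) = t^2 + 3t + 3.
Check: q(2) = 13. ✓

q(t) = t^2 + 3t + 3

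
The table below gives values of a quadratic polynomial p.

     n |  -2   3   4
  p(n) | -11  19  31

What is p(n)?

Write p(n) = an^2 + bn + c. Substituting each data point gives a linear system:
  4a - 2b + c = -11
  9a + 3b + c = 19
  16a + 4b + c = 31
Solving the system yields a = 1, b = 5, c = -5.
So p(n) = n^2 + 5n - 5.
Check: p(3) = 19. ✓

p(n) = n^2 + 5n - 5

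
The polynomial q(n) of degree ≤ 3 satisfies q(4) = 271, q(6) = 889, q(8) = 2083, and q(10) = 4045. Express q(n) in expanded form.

Using the Lagrange interpolation formula with nodes 4, 6, 8, 10:
  L_0(n) = (n - 6)(n - 8)(n - 10) / -48
  L_1(n) = (n - 4)(n - 8)(n - 10) / 16
  L_2(n) = (n - 4)(n - 6)(n - 10) / -16
  L_3(n) = (n - 4)(n - 6)(n - 8) / 48
Then q(n) = 271·L_0(n) + 889·L_1(n) + 2083·L_2(n) + 4045·L_3(n).
Expanding and collecting terms gives q(n) = 4n^3 + 5n - 5.
Check: q(4) = 271. ✓

q(n) = 4n^3 + 5n - 5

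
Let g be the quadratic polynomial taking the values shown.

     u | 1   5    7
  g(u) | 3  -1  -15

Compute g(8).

-25

Write g(u) = au^2 + bu + c. Substituting each data point gives a linear system:
  a + b + c = 3
  25a + 5b + c = -1
  49a + 7b + c = -15
Solving the system yields a = -1, b = 5, c = -1.
So g(u) = -u^2 + 5u - 1.
Then g(8) = -25.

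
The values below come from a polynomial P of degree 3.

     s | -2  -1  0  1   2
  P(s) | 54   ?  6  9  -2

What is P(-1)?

13

On equispaced nodes a degree-3 polynomial has vanishing fourth forward difference, so
  P(-2) - 4·P(-1) + 6·P(0) - 4·P(1) + P(2) = 0.
Substituting the known values and solving for P(-1):
  -4·P(-1) = -52
  P(-1) = 13.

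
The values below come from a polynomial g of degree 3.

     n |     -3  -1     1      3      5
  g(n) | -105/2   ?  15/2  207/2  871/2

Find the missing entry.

7/2

The 4 known points determine the degree-3 polynomial uniquely.
Write g(n) = an^3 + bn^2 + cn + d. Substituting each data point gives a linear system:
  -27a + 9b - 3c + d = -105/2
  a + b + c + d = 15/2
  27a + 9b + 3c + d = 207/2
  125a + 25b + 5c + d = 871/2
Solving the system yields a = 3, b = 5/2, c = -1, d = 3.
So g(n) = 3n³ + (5/2)n² - n + 3.
Then g(-1) = 7/2.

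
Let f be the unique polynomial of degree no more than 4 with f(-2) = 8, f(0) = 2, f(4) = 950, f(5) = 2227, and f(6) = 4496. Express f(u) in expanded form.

Using the Lagrange interpolation formula with nodes -2, 0, 4, 5, 6:
  L_0(u) = u(u - 4)(u - 5)(u - 6) / 672
  L_1(u) = (u + 2)(u - 4)(u - 5)(u - 6) / -240
  L_2(u) = (u + 2)u(u - 5)(u - 6) / 48
  L_3(u) = (u + 2)u(u - 4)(u - 6) / -35
  L_4(u) = (u + 2)u(u - 4)(u - 5) / 96
Then f(u) = 8·L_0(u) + 2·L_1(u) + 950·L_2(u) + 2227·L_3(u) + 4496·L_4(u).
Expanding and collecting terms gives f(u) = 3u^4 + 3u^3 - 2u^2 + 5u + 2.
Check: f(-2) = 8. ✓

f(u) = 3u^4 + 3u^3 - 2u^2 + 5u + 2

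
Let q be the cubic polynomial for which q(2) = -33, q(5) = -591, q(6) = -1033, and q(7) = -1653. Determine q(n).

Write q(n) = an^3 + bn^2 + cn + d. Substituting each data point gives a linear system:
  8a + 4b + 2c + d = -33
  125a + 25b + 5c + d = -591
  216a + 36b + 6c + d = -1033
  343a + 49b + 7c + d = -1653
Solving the system yields a = -5, b = 1, c = 2, d = -1.
So q(n) = -5n³ + n² + 2n - 1.
Check: q(7) = -1653. ✓

q(n) = -5n^3 + n^2 + 2n - 1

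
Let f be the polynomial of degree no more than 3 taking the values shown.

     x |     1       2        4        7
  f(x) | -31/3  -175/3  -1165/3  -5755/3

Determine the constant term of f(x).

Write f(x) = ax^3 + bx^2 + cx + d. Substituting each data point gives a linear system:
  a + b + c + d = -31/3
  8a + 4b + 2c + d = -175/3
  64a + 16b + 4c + d = -1165/3
  343a + 49b + 7c + d = -5755/3
Solving the system yields a = -5, b = -4, c = -1, d = -1/3.
So f(x) = -5x^3 - 4x^2 - x - 1/3.
The constant term is -1/3.

-1/3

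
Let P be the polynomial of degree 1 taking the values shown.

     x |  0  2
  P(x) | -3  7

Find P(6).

27

Write P(x) = ax + b. Substituting each data point gives a linear system:
  b = -3
  2a + b = 7
Solving the system yields a = 5, b = -3.
So P(x) = 5x - 3.
Then P(6) = 27.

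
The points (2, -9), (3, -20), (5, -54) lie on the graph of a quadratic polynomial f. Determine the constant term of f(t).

1

Write f(t) = at^2 + bt + c. Substituting each data point gives a linear system:
  4a + 2b + c = -9
  9a + 3b + c = -20
  25a + 5b + c = -54
Solving the system yields a = -2, b = -1, c = 1.
So f(t) = -2t^2 - t + 1.
The constant term is 1.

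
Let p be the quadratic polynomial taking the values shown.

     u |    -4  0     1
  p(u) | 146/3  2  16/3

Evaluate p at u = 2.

44/3

Write p(u) = au^2 + bu + c. Substituting each data point gives a linear system:
  16a - 4b + c = 146/3
  c = 2
  a + b + c = 16/3
Solving the system yields a = 3, b = 1/3, c = 2.
So p(u) = 3u² + (1/3)u + 2.
Then p(2) = 44/3.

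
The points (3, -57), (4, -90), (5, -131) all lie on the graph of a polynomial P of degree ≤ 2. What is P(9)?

-375

Using the Lagrange interpolation formula with nodes 3, 4, 5:
  L_0(x) = (x - 4)(x - 5) / 2
  L_1(x) = (x - 3)(x - 5) / -1
  L_2(x) = (x - 3)(x - 4) / 2
Then P(x) = -57·L_0(x) - 90·L_1(x) - 131·L_2(x).
Expanding and collecting terms gives P(x) = -4x^2 - 5x - 6.
Evaluating at x = 9: P(9) = -375.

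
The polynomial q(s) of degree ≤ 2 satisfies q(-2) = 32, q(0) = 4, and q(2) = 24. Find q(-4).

108

Using the Lagrange interpolation formula with nodes -2, 0, 2:
  L_0(s) = s(s - 2) / 8
  L_1(s) = (s + 2)(s - 2) / -4
  L_2(s) = (s + 2)s / 8
Then q(s) = 32·L_0(s) + 4·L_1(s) + 24·L_2(s).
Expanding and collecting terms gives q(s) = 6s^2 - 2s + 4.
Evaluating at s = -4: q(-4) = 108.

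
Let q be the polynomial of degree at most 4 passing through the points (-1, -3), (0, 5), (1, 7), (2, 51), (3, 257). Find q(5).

1995

Write q(x) = ax^4 + bx^3 + cx^2 + dx + e. Substituting each data point gives a linear system:
  a - b + c - d + e = -3
  e = 5
  a + b + c + d + e = 7
  16a + 8b + 4c + 2d + e = 51
  81a + 27b + 9c + 3d + e = 257
Solving the system yields a = 3, b = 2, c = -6, d = 3, e = 5.
So q(x) = 3x^4 + 2x^3 - 6x^2 + 3x + 5.
Then q(5) = 1995.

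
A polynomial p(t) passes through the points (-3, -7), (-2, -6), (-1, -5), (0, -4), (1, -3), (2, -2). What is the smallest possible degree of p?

Forward differences of the values at t = -3, -2, -1, 0, 1, 2:
  p  : -7  -6  -5  -4  -3  -2
  Δ  : 1  1  1  1  1
  Δ^2: 0  0  0  0
  Δ^3: 0  0  0
  Δ^4: 0  0
  Δ^5: 0
The first differences are constant (1) and nonzero, while all higher differences vanish, so the minimal degree is 1.

1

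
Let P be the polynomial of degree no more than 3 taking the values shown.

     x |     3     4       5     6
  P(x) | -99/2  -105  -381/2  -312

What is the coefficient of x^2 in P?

-3

Write P(x) = ax^3 + bx^2 + cx + d. Substituting each data point gives a linear system:
  27a + 9b + 3c + d = -99/2
  64a + 16b + 4c + d = -105
  125a + 25b + 5c + d = -381/2
  216a + 36b + 6c + d = -312
Solving the system yields a = -1, b = -3, c = 5/2, d = -3.
So P(x) = -x^3 - 3x^2 + (5/2)x - 3.
The coefficient of x^2 is -3.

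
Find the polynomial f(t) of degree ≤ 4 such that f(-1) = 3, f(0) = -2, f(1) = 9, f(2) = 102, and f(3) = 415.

f(t) = 3t^4 + 5t^3 + 5t^2 - 2t - 2

Write f(t) = at^4 + bt^3 + ct^2 + dt + e. Substituting each data point gives a linear system:
  a - b + c - d + e = 3
  e = -2
  a + b + c + d + e = 9
  16a + 8b + 4c + 2d + e = 102
  81a + 27b + 9c + 3d + e = 415
Solving the system yields a = 3, b = 5, c = 5, d = -2, e = -2.
So f(t) = 3t^4 + 5t^3 + 5t^2 - 2t - 2.
Check: f(2) = 102. ✓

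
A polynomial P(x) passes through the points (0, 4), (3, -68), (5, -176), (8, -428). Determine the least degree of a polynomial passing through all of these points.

Divided differences on the nodes 0, 3, 5, 8:
  order 0: 4  -68  -176  -428
  order 1: -24  -54  -84
  order 2: -6  -6
  order 3: 0
The order-2 divided differences are all -6 (nonzero) and every higher order vanishes, so the data lies on a polynomial of degree exactly 2.

2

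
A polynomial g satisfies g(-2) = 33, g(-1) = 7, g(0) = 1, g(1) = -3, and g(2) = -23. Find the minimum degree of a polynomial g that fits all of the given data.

Forward differences of the values at n = -2, -1, 0, 1, 2:
  g  : 33  7  1  -3  -23
  Δ  : -26  -6  -4  -20
  Δ^2: 20  2  -16
  Δ^3: -18  -18
  Δ^4: 0
The third differences are constant (-18) and nonzero, while all higher differences vanish, so the minimal degree is 3.

3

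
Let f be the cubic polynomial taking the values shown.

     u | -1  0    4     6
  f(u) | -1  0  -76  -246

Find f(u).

f(u) = -u^3 - u^2 + u

Write f(u) = au^3 + bu^2 + cu + d. Substituting each data point gives a linear system:
  -a + b - c + d = -1
  d = 0
  64a + 16b + 4c + d = -76
  216a + 36b + 6c + d = -246
Solving the system yields a = -1, b = -1, c = 1, d = 0.
So f(u) = -u^3 - u^2 + u.
Check: f(0) = 0. ✓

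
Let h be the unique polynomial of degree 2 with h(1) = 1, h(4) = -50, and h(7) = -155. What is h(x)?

h(x) = -3x^2 - 2x + 6

Using the Lagrange interpolation formula with nodes 1, 4, 7:
  L_0(x) = (x - 4)(x - 7) / 18
  L_1(x) = (x - 1)(x - 7) / -9
  L_2(x) = (x - 1)(x - 4) / 18
Then h(x) = 1·L_0(x) - 50·L_1(x) - 155·L_2(x).
Expanding and collecting terms gives h(x) = -3x^2 - 2x + 6.
Check: h(7) = -155. ✓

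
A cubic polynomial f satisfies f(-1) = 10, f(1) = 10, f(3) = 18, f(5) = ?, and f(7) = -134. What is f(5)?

-14

On equispaced nodes a degree-3 polynomial has vanishing fourth forward difference, so
  f(-1) - 4·f(1) + 6·f(3) - 4·f(5) + f(7) = 0.
Substituting the known values and solving for f(5):
  -4·f(5) = 56
  f(5) = -14.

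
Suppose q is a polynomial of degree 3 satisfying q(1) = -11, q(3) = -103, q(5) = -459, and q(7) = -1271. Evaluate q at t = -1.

9

Write q(t) = at^3 + bt^2 + ct + d. Substituting each data point gives a linear system:
  a + b + c + d = -11
  27a + 9b + 3c + d = -103
  125a + 25b + 5c + d = -459
  343a + 49b + 7c + d = -1271
Solving the system yields a = -4, b = 3, c = -6, d = -4.
So q(t) = -4t³ + 3t² - 6t - 4.
Then q(-1) = 9.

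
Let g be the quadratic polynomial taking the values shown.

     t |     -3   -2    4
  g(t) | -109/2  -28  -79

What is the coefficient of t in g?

3/2

Write g(t) = at^2 + bt + c. Substituting each data point gives a linear system:
  9a - 3b + c = -109/2
  4a - 2b + c = -28
  16a + 4b + c = -79
Solving the system yields a = -5, b = 3/2, c = -5.
So g(t) = -5t^2 + (3/2)t - 5.
The coefficient of t is 3/2.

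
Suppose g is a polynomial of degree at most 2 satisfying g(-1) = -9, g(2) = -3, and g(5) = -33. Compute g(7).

-73

Forward differences of the values at n = -1, 2, 5:
  g  : -9  -3  -33
  Δ  : 6  -30
  Δ^2: -36
The second differences are constant, confirming degree 2.
Interpolating (Newton forward form) and evaluating at n = 7 gives g(7) = -73.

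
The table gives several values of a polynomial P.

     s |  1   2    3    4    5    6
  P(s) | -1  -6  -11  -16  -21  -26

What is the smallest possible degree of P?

Forward differences of the values at s = 1, 2, 3, 4, 5, 6:
  P  : -1  -6  -11  -16  -21  -26
  Δ  : -5  -5  -5  -5  -5
  Δ^2: 0  0  0  0
  Δ^3: 0  0  0
  Δ^4: 0  0
  Δ^5: 0
The first differences are constant (-5) and nonzero, while all higher differences vanish, so the minimal degree is 1.

1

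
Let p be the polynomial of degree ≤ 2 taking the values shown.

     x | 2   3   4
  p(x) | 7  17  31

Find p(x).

p(x) = 2x^2 - 1

Using the Lagrange interpolation formula with nodes 2, 3, 4:
  L_0(x) = (x - 3)(x - 4) / 2
  L_1(x) = (x - 2)(x - 4) / -1
  L_2(x) = (x - 2)(x - 3) / 2
Then p(x) = 7·L_0(x) + 17·L_1(x) + 31·L_2(x).
Expanding and collecting terms gives p(x) = 2x^2 - 1.
Check: p(4) = 31. ✓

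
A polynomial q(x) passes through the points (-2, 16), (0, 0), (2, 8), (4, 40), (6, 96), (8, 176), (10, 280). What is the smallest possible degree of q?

2

Forward differences of the values at x = -2, 0, 2, 4, 6, 8, 10:
  q  : 16  0  8  40  96  176  280
  Δ  : -16  8  32  56  80  104
  Δ^2: 24  24  24  24  24
  Δ^3: 0  0  0  0
  Δ^4: 0  0  0
  Δ^5: 0  0
  Δ^6: 0
The second differences are constant (24) and nonzero, while all higher differences vanish, so the minimal degree is 2.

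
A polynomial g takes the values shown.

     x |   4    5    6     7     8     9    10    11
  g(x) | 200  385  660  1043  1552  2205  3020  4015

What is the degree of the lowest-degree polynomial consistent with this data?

Forward differences of the values at x = 4, 5, 6, 7, 8, 9, 10, 11:
  g  : 200  385  660  1043  1552  2205  3020  4015
  Δ  : 185  275  383  509  653  815  995
  Δ^2: 90  108  126  144  162  180
  Δ^3: 18  18  18  18  18
  Δ^4: 0  0  0  0
  Δ^5: 0  0  0
  Δ^6: 0  0
  Δ^7: 0
The third differences are constant (18) and nonzero, while all higher differences vanish, so the minimal degree is 3.

3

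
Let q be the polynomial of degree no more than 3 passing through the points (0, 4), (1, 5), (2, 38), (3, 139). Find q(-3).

-167

Using the Lagrange interpolation formula with nodes 0, 1, 2, 3:
  L_0(x) = (x - 1)(x - 2)(x - 3) / -6
  L_1(x) = x(x - 2)(x - 3) / 2
  L_2(x) = x(x - 1)(x - 3) / -2
  L_3(x) = x(x - 1)(x - 2) / 6
Then q(x) = 4·L_0(x) + 5·L_1(x) + 38·L_2(x) + 139·L_3(x).
Expanding and collecting terms gives q(x) = 6x^3 - 2x^2 - 3x + 4.
Evaluating at x = -3: q(-3) = -167.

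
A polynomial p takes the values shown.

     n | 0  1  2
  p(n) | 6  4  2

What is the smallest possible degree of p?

1

Forward differences of the values at n = 0, 1, 2:
  p  : 6  4  2
  Δ  : -2  -2
  Δ^2: 0
The first differences are constant (-2) and nonzero, while all higher differences vanish, so the minimal degree is 1.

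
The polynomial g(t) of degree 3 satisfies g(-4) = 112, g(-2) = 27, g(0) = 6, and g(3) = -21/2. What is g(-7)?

Write g(t) = at^3 + bt^2 + ct + d. Substituting each data point gives a linear system:
  -64a + 16b - 4c + d = 112
  -8a + 4b - 2c + d = 27
  d = 6
  27a + 9b + 3c + d = -21/2
Solving the system yields a = -1, b = 2, c = -5/2, d = 6.
So g(t) = -t³ + 2t² - (5/2)t + 6.
Then g(-7) = 929/2.

929/2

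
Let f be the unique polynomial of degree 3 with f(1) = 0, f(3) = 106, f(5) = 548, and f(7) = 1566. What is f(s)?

f(s) = 5s^3 - 3s^2 - 2

Using the Lagrange interpolation formula with nodes 1, 3, 5, 7:
  L_0(s) = (s - 3)(s - 5)(s - 7) / -48
  L_1(s) = (s - 1)(s - 5)(s - 7) / 16
  L_2(s) = (s - 1)(s - 3)(s - 7) / -16
  L_3(s) = (s - 1)(s - 3)(s - 5) / 48
Then f(s) = 0·L_0(s) + 106·L_1(s) + 548·L_2(s) + 1566·L_3(s).
Expanding and collecting terms gives f(s) = 5s³ - 3s² - 2.
Check: f(1) = 0. ✓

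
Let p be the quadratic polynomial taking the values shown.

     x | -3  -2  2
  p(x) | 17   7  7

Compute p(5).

Using the Lagrange interpolation formula with nodes -3, -2, 2:
  L_0(x) = (x + 2)(x - 2) / 5
  L_1(x) = (x + 3)(x - 2) / -4
  L_2(x) = (x + 3)(x + 2) / 20
Then p(x) = 17·L_0(x) + 7·L_1(x) + 7·L_2(x).
Expanding and collecting terms gives p(x) = 2x² - 1.
Evaluating at x = 5: p(5) = 49.

49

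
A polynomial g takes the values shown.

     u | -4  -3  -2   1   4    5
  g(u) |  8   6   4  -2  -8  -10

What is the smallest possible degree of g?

1

Divided differences on the nodes -4, -3, -2, 1, 4, 5:
  order 0: 8  6  4  -2  -8  -10
  order 1: -2  -2  -2  -2  -2
  order 2: 0  0  0  0
  order 3: 0  0  0
  order 4: 0  0
  order 5: 0
The order-1 divided differences are all -2 (nonzero) and every higher order vanishes, so the data lies on a polynomial of degree exactly 1.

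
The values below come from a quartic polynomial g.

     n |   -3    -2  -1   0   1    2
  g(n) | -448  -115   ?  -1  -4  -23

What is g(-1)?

The 5 known points determine the degree-4 polynomial uniquely.
Write g(n) = an^4 + bn^3 + cn^2 + dn + e. Substituting each data point gives a linear system:
  81a - 27b + 9c - 3d + e = -448
  16a - 8b + 4c - 2d + e = -115
  e = -1
  a + b + c + d + e = -4
  16a + 8b + 4c + 2d + e = -23
Solving the system yields a = -3, b = 6, c = -5, d = -1, e = -1.
So g(n) = -3n⁴ + 6n³ - 5n² - n - 1.
Then g(-1) = -14.

-14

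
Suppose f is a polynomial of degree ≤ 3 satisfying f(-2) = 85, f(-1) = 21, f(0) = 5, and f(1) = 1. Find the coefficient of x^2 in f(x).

6

Write f(x) = ax^3 + bx^2 + cx + d. Substituting each data point gives a linear system:
  -8a + 4b - 2c + d = 85
  -a + b - c + d = 21
  d = 5
  a + b + c + d = 1
Solving the system yields a = -6, b = 6, c = -4, d = 5.
So f(x) = -6x³ + 6x² - 4x + 5.
The coefficient of x^2 is 6.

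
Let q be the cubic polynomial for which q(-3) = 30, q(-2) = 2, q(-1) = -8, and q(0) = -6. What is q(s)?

Using the Lagrange interpolation formula with nodes -3, -2, -1, 0:
  L_0(s) = (s + 2)(s + 1)s / -6
  L_1(s) = (s + 3)(s + 1)s / 2
  L_2(s) = (s + 3)(s + 2)s / -2
  L_3(s) = (s + 3)(s + 2)(s + 1) / 6
Then q(s) = 30·L_0(s) + 2·L_1(s) - 8·L_2(s) - 6·L_3(s).
Expanding and collecting terms gives q(s) = -s^3 + 3s^2 + 6s - 6.
Check: q(0) = -6. ✓

q(s) = -s^3 + 3s^2 + 6s - 6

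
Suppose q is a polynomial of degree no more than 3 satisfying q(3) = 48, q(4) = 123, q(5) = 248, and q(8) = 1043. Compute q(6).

Write q(s) = as^3 + bs^2 + cs + d. Substituting each data point gives a linear system:
  27a + 9b + 3c + d = 48
  64a + 16b + 4c + d = 123
  125a + 25b + 5c + d = 248
  512a + 64b + 8c + d = 1043
Solving the system yields a = 2, b = 1, c = -6, d = 3.
So q(s) = 2s^3 + s^2 - 6s + 3.
Then q(6) = 435.

435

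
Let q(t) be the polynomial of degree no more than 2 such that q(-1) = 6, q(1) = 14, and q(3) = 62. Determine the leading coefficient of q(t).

Write q(t) = at^2 + bt + c. Substituting each data point gives a linear system:
  a - b + c = 6
  a + b + c = 14
  9a + 3b + c = 62
Solving the system yields a = 5, b = 4, c = 5.
So q(t) = 5t² + 4t + 5.
The leading coefficient is 5.

5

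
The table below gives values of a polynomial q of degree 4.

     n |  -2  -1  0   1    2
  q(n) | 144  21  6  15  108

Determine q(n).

Using the Lagrange interpolation formula with nodes -2, -1, 0, 1, 2:
  L_0(n) = (n + 1)n(n - 1)(n - 2) / 24
  L_1(n) = (n + 2)n(n - 1)(n - 2) / -6
  L_2(n) = (n + 2)(n + 1)(n - 1)(n - 2) / 4
  L_3(n) = (n + 2)(n + 1)n(n - 2) / -6
  L_4(n) = (n + 2)(n + 1)n(n - 1) / 24
Then q(n) = 144·L_0(n) + 21·L_1(n) + 6·L_2(n) + 15·L_3(n) + 108·L_4(n).
Expanding and collecting terms gives q(n) = 6n^4 - 2n^3 + 6n^2 - n + 6.
Check: q(2) = 108. ✓

q(n) = 6n^4 - 2n^3 + 6n^2 - n + 6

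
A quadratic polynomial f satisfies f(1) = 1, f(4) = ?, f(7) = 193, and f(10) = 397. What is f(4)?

61

On equispaced nodes a degree-2 polynomial has vanishing third forward difference, so
  - f(1) + 3·f(4) - 3·f(7) + f(10) = 0.
Substituting the known values and solving for f(4):
  3·f(4) = 183
  f(4) = 61.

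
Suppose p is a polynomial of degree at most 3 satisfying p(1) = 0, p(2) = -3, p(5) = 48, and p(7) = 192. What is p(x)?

Write p(x) = ax^3 + bx^2 + cx + d. Substituting each data point gives a linear system:
  a + b + c + d = 0
  8a + 4b + 2c + d = -3
  125a + 25b + 5c + d = 48
  343a + 49b + 7c + d = 192
Solving the system yields a = 1, b = -3, c = -1, d = 3.
So p(x) = x^3 - 3x^2 - x + 3.
Check: p(2) = -3. ✓

p(x) = x^3 - 3x^2 - x + 3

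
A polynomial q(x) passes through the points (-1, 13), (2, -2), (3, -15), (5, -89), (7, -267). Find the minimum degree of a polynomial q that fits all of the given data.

Divided differences on the nodes -1, 2, 3, 5, 7:
  order 0: 13  -2  -15  -89  -267
  order 1: -5  -13  -37  -89
  order 2: -2  -8  -13
  order 3: -1  -1
  order 4: 0
The order-3 divided differences are all -1 (nonzero) and every higher order vanishes, so the data lies on a polynomial of degree exactly 3.

3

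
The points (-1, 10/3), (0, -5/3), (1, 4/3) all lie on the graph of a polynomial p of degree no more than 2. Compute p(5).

Using the Lagrange interpolation formula with nodes -1, 0, 1:
  L_0(u) = u(u - 1) / 2
  L_1(u) = (u + 1)(u - 1) / -1
  L_2(u) = (u + 1)u / 2
Then p(u) = 10/3·L_0(u) - 5/3·L_1(u) + 4/3·L_2(u).
Expanding and collecting terms gives p(u) = 4u² - u - 5/3.
Evaluating at u = 5: p(5) = 280/3.

280/3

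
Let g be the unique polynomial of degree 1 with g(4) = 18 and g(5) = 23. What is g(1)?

3

Using the Lagrange interpolation formula with nodes 4, 5:
  L_0(t) = (t - 5) / -1
  L_1(t) = (t - 4) / 1
Then g(t) = 18·L_0(t) + 23·L_1(t).
Expanding and collecting terms gives g(t) = 5t - 2.
Evaluating at t = 1: g(1) = 3.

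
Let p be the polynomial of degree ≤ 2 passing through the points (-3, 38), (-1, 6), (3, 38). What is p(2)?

Using the Lagrange interpolation formula with nodes -3, -1, 3:
  L_0(t) = (t + 1)(t - 3) / 12
  L_1(t) = (t + 3)(t - 3) / -8
  L_2(t) = (t + 3)(t + 1) / 24
Then p(t) = 38·L_0(t) + 6·L_1(t) + 38·L_2(t).
Expanding and collecting terms gives p(t) = 4t^2 + 2.
Evaluating at t = 2: p(2) = 18.

18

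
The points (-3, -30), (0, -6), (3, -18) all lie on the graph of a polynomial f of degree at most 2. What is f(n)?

f(n) = -2n^2 + 2n - 6

Write f(n) = an^2 + bn + c. Substituting each data point gives a linear system:
  9a - 3b + c = -30
  c = -6
  9a + 3b + c = -18
Solving the system yields a = -2, b = 2, c = -6.
So f(n) = -2n^2 + 2n - 6.
Check: f(-3) = -30. ✓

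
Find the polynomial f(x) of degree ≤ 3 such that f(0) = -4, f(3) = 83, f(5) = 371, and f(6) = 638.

f(x) = 3x^3 - x^2 + 5x - 4

Using the Lagrange interpolation formula with nodes 0, 3, 5, 6:
  L_0(x) = (x - 3)(x - 5)(x - 6) / -90
  L_1(x) = x(x - 5)(x - 6) / 18
  L_2(x) = x(x - 3)(x - 6) / -10
  L_3(x) = x(x - 3)(x - 5) / 18
Then f(x) = -4·L_0(x) + 83·L_1(x) + 371·L_2(x) + 638·L_3(x).
Expanding and collecting terms gives f(x) = 3x^3 - x^2 + 5x - 4.
Check: f(5) = 371. ✓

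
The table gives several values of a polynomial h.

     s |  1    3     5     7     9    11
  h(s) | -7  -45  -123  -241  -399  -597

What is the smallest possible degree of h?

Forward differences of the values at s = 1, 3, 5, 7, 9, 11:
  h  : -7  -45  -123  -241  -399  -597
  Δ  : -38  -78  -118  -158  -198
  Δ^2: -40  -40  -40  -40
  Δ^3: 0  0  0
  Δ^4: 0  0
  Δ^5: 0
The second differences are constant (-40) and nonzero, while all higher differences vanish, so the minimal degree is 2.

2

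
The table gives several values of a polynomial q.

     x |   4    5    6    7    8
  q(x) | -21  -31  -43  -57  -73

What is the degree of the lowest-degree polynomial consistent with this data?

2

Forward differences of the values at x = 4, 5, 6, 7, 8:
  q  : -21  -31  -43  -57  -73
  Δ  : -10  -12  -14  -16
  Δ^2: -2  -2  -2
  Δ^3: 0  0
  Δ^4: 0
The second differences are constant (-2) and nonzero, while all higher differences vanish, so the minimal degree is 2.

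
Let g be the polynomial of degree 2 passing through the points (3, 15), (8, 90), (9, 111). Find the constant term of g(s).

-6

Write g(s) = as^2 + bs + c. Substituting each data point gives a linear system:
  9a + 3b + c = 15
  64a + 8b + c = 90
  81a + 9b + c = 111
Solving the system yields a = 1, b = 4, c = -6.
So g(s) = s^2 + 4s - 6.
The constant term is -6.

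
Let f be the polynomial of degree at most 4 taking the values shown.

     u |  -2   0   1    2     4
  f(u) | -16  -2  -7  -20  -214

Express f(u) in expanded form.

Write f(u) = au^4 + bu^3 + cu^2 + du + e. Substituting each data point gives a linear system:
  16a - 8b + 4c - 2d + e = -16
  e = -2
  a + b + c + d + e = -7
  16a + 8b + 4c + 2d + e = -20
  256a + 64b + 16c + 4d + e = -214
Solving the system yields a = -1, b = 1, c = 0, d = -5, e = -2.
So f(u) = -u^4 + u^3 - 5u - 2.
Check: f(2) = -20. ✓

f(u) = -u^4 + u^3 - 5u - 2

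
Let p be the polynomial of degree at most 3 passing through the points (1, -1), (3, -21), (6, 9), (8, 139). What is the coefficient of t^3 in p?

Write p(t) = at^3 + bt^2 + ct + d. Substituting each data point gives a linear system:
  a + b + c + d = -1
  27a + 9b + 3c + d = -21
  216a + 36b + 6c + d = 9
  512a + 64b + 8c + d = 139
Solving the system yields a = 1, b = -6, c = 1, d = 3.
So p(t) = t^3 - 6t^2 + t + 3.
The leading coefficient is 1.

1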